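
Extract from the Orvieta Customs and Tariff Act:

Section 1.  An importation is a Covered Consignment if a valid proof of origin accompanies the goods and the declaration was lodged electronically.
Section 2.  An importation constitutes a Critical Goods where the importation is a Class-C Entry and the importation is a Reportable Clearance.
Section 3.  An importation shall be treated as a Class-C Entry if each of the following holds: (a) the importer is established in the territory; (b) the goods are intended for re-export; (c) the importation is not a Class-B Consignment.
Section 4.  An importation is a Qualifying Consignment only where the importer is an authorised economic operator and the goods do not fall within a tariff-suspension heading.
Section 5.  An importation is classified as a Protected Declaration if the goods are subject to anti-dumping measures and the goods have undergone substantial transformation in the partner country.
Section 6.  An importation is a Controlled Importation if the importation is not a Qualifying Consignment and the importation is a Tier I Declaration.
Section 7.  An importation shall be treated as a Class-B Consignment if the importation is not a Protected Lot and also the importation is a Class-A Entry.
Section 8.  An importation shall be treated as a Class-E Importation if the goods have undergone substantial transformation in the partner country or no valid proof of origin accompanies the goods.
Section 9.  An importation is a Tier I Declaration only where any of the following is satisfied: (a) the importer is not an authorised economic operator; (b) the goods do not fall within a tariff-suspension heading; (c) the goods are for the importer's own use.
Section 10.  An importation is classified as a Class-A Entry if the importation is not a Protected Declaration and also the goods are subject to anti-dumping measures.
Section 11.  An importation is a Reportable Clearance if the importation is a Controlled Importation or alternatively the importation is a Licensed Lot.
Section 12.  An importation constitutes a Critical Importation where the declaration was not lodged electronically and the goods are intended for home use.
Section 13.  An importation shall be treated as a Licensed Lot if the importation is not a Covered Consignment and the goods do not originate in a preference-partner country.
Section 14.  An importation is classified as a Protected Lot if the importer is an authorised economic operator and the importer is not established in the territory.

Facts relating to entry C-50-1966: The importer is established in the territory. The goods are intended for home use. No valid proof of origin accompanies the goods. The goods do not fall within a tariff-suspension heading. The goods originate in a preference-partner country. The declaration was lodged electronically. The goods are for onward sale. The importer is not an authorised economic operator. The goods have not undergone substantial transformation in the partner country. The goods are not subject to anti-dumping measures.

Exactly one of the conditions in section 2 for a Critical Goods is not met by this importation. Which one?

Under section 14: the importer is an authorised economic operator? no; and the importer is not established in the territory? no. So the importation is not a Protected Lot.
Under section 5: the goods are subject to anti-dumping measures? no; and the goods have undergone substantial transformation in the partner country? no. So the importation is not a Protected Declaration.
Under section 10: not a Protected Declaration (section 5)? yes; and the goods are subject to anti-dumping measures? no. So the importation is not a Class-A Entry.
Under section 7: not a Protected Lot (section 14)? yes; and Class-A Entry (section 10)? no. So the importation is not a Class-B Consignment.
Under section 3: the importer is established in the territory? yes; and the goods are intended for re-export? no; and not a Class-B Consignment (section 7)? yes. So the importation is not a Class-C Entry.
Under section 4: the importer is an authorised economic operator? no; and the goods do not fall within a tariff-suspension heading? yes. So the importation is not a Qualifying Consignment.
Under section 9: the importer is not an authorised economic operator? yes; or the goods do not fall within a tariff-suspension heading? yes; or the goods are for the importer's own use? no. So the importation is a Tier I Declaration.
Under section 6: not a Qualifying Consignment (section 4)? yes; and Tier I Declaration (section 9)? yes. So the importation is a Controlled Importation.
Under section 1: a valid proof of origin accompanies the goods? no; and the declaration was lodged electronically? yes. So the importation is not a Covered Consignment.
Under section 13: not a Covered Consignment (section 1)? yes; and the goods do not originate in a preference-partner country? no. So the importation is not a Licensed Lot.
Under section 11: Controlled Importation (section 6)? yes; or Licensed Lot (section 13)? no. So the importation is a Reportable Clearance.
Under section 2: Class-C Entry (section 3)? no; and Reportable Clearance (section 11)? yes. So the importation is not a Critical Goods.

Class-C Entry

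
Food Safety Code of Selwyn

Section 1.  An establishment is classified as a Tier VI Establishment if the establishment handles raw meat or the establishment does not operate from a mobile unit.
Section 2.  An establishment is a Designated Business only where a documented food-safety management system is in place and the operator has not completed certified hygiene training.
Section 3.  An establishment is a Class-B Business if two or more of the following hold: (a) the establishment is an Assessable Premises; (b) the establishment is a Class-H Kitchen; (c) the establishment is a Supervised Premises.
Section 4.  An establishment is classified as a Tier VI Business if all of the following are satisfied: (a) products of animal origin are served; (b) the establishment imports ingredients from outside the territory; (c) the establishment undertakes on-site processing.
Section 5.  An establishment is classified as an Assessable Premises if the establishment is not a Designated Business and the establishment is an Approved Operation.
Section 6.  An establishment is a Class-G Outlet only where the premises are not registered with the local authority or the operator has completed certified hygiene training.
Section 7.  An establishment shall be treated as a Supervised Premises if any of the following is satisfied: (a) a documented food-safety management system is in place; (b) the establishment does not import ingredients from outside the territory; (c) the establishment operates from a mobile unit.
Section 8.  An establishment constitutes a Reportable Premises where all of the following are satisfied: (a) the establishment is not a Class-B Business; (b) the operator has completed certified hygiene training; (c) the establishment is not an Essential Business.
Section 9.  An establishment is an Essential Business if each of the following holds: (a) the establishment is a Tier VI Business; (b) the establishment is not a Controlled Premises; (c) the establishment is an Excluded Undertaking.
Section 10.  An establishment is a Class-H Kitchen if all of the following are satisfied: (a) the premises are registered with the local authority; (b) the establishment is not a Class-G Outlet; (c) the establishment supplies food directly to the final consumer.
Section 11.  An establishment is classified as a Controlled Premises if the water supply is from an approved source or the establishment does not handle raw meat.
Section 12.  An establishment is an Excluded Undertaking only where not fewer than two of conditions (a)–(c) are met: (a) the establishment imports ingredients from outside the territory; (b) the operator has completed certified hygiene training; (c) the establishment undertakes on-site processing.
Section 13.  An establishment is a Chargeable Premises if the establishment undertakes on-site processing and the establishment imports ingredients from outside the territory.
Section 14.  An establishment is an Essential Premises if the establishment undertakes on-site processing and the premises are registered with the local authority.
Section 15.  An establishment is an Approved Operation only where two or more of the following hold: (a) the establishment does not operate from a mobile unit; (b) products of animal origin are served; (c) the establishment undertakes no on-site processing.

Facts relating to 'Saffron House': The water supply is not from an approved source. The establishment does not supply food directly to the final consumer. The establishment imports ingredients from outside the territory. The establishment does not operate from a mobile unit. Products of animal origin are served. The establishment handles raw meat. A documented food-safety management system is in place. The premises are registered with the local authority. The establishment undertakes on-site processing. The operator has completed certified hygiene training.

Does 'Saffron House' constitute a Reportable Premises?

No

section 2 — Designated Business: [a documented food-safety management system is in place? yes] AND [the operator has not completed certified hygiene training? no] → not satisfied.
section 15 — Approved Operation: the establishment does not operate from a mobile unit? yes; products of animal origin are served? yes; the establishment undertakes no on-site processing? no — 2 of 3 hold (need ≥2) → satisfied.
section 5 — Assessable Premises: [not a Designated Business (section 2)? yes] AND [Approved Operation (section 15)? yes] → satisfied.
section 6 — Class-G Outlet: [the premises are not registered with the local authority? no] OR [the operator has completed certified hygiene training? yes] → satisfied.
section 10 — Class-H Kitchen: [the premises are registered with the local authority? yes] AND [not a Class-G Outlet (section 6)? no] AND [the establishment supplies food directly to the final consumer? no] → not satisfied.
section 7 — Supervised Premises: [a documented food-safety management system is in place? yes] OR [the establishment does not import ingredients from outside the territory? no] OR [the establishment operates from a mobile unit? no] → satisfied.
section 3 — Class-B Business: Assessable Premises (section 5)? yes; Class-H Kitchen (section 10)? no; Supervised Premises (section 7)? yes — 2 of 3 hold (need ≥2) → satisfied.
section 4 — Tier VI Business: [products of animal origin are served? yes] AND [the establishment imports ingredients from outside the territory? yes] AND [the establishment undertakes on-site processing? yes] → satisfied.
section 11 — Controlled Premises: [the water supply is from an approved source? no] OR [the establishment does not handle raw meat? no] → not satisfied.
section 12 — Excluded Undertaking: the establishment imports ingredients from outside the territory? yes; the operator has completed certified hygiene training? yes; the establishment undertakes on-site processing? yes — 3 of 3 hold (need ≥2) → satisfied.
section 9 — Essential Business: [Tier VI Business (section 4)? yes] AND [not a Controlled Premises (section 11)? yes] AND [Excluded Undertaking (section 12)? yes] → satisfied.
section 8 — Reportable Premises: [not a Class-B Business (section 3)? no] AND [the operator has completed certified hygiene training? yes] AND [not an Essential Business (section 9)? no] → not satisfied.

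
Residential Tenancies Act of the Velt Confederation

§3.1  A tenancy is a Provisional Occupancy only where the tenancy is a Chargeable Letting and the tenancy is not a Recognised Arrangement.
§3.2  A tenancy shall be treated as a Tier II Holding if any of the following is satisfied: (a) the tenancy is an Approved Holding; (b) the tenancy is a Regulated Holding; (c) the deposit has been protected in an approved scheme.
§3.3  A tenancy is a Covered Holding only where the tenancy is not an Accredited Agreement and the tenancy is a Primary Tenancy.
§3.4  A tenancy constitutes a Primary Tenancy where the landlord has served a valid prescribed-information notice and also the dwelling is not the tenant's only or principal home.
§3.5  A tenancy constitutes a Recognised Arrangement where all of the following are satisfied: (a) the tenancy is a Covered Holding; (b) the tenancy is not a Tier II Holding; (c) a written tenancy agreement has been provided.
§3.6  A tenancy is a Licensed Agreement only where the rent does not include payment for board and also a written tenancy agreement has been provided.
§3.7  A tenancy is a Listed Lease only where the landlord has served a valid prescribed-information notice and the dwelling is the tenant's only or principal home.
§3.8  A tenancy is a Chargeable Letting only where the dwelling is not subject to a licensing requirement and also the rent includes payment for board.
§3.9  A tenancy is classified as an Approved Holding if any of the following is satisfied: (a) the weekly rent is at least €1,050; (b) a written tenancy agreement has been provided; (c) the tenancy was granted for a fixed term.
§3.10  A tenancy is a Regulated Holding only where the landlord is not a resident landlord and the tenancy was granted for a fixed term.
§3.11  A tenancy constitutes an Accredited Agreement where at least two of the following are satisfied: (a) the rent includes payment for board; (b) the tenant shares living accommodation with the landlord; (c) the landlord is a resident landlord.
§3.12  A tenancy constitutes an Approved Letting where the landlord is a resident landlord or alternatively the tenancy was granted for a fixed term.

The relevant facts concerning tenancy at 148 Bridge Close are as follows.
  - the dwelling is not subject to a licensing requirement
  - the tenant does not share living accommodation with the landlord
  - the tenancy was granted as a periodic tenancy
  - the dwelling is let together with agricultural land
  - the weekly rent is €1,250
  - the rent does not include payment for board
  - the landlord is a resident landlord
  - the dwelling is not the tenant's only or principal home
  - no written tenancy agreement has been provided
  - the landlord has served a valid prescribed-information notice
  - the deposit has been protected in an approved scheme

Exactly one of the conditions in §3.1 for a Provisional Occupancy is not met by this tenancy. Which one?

Chargeable Letting

Under §3.8: the dwelling is not subject to a licensing requirement? yes; and the rent includes payment for board? no. So the tenancy is not a Chargeable Letting.
Under §3.11: the rent includes payment for board? no; the tenant shares living accommodation with the landlord? no; the landlord is a resident landlord? yes — 1 of 3 hold (need ≥2) → not satisfied.
Under §3.4: the landlord has served a valid prescribed-information notice? yes; and the dwelling is not the tenant's only or principal home? yes. So the tenancy is a Primary Tenancy.
Under §3.3: not an Accredited Agreement (§3.11)? yes; and Primary Tenancy (§3.4)? yes. So the tenancy is a Covered Holding.
Under §3.9: weekly rent: €1,250 ≥ €1,050? yes; or a written tenancy agreement has been provided? no; or the tenancy was granted for a fixed term? no. So the tenancy is an Approved Holding.
Under §3.10: the landlord is not a resident landlord? no; and the tenancy was granted for a fixed term? no. So the tenancy is not a Regulated Holding.
Under §3.2: Approved Holding (§3.9)? yes; or Regulated Holding (§3.10)? no; or the deposit has been protected in an approved scheme? yes. So the tenancy is a Tier II Holding.
Under §3.5: Covered Holding (§3.3)? yes; and not a Tier II Holding (§3.2)? no; and a written tenancy agreement has been provided? no. So the tenancy is not a Recognised Arrangement.
Under §3.1: Chargeable Letting (§3.8)? no; and not a Recognised Arrangement (§3.5)? yes. So the tenancy is not a Provisional Occupancy.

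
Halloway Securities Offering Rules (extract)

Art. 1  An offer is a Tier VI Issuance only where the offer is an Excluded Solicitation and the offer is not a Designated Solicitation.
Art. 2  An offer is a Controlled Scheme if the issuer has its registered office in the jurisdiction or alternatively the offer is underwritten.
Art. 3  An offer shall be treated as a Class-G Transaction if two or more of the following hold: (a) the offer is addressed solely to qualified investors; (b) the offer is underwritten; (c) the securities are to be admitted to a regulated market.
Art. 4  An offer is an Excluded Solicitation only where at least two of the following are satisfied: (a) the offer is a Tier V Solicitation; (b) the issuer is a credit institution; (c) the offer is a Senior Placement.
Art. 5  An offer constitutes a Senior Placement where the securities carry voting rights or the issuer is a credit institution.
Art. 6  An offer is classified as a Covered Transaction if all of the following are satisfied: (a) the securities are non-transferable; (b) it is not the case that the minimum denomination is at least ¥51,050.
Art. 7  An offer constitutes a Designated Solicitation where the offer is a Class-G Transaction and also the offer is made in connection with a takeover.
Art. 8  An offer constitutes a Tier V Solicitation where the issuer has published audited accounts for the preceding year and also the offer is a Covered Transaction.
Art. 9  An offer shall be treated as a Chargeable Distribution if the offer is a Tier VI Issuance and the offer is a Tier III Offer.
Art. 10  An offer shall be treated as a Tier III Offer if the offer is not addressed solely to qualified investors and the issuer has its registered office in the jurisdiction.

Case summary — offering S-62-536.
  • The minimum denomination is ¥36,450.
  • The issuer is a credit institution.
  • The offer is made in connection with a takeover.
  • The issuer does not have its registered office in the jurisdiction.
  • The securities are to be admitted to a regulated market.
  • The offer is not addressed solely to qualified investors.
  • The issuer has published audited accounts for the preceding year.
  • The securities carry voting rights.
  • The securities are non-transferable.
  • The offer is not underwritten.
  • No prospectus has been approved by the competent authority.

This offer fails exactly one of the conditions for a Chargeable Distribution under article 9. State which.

Tier III Offer

article 6 — Covered Transaction: [the securities are non-transferable? yes] AND [minimum denomination: ¥36,450 ≥ ¥51,050? no, so negated condition yes] → satisfied.
article 8 — Tier V Solicitation: [the issuer has published audited accounts for the preceding year? yes] AND [Covered Transaction (article 6)? yes] → satisfied.
article 5 — Senior Placement: [the securities carry voting rights? yes] OR [the issuer is a credit institution? yes] → satisfied.
article 4 — Excluded Solicitation: Tier V Solicitation (article 8)? yes; the issuer is a credit institution? yes; Senior Placement (article 5)? yes — 3 of 3 hold (need ≥2) → satisfied.
article 3 — Class-G Transaction: the offer is addressed solely to qualified investors? no; the offer is underwritten? no; the securities are to be admitted to a regulated market? yes — 1 of 3 hold (need ≥2) → not satisfied.
article 7 — Designated Solicitation: [Class-G Transaction (article 3)? no] AND [the offer is made in connection with a takeover? yes] → not satisfied.
article 1 — Tier VI Issuance: [Excluded Solicitation (article 4)? yes] AND [not a Designated Solicitation (article 7)? yes] → satisfied.
article 10 — Tier III Offer: [the offer is not addressed solely to qualified investors? yes] AND [the issuer has its registered office in the jurisdiction? no] → not satisfied.
article 9 — Chargeable Distribution: [Tier VI Issuance (article 1)? yes] AND [Tier III Offer (article 10)? no] → not satisfied.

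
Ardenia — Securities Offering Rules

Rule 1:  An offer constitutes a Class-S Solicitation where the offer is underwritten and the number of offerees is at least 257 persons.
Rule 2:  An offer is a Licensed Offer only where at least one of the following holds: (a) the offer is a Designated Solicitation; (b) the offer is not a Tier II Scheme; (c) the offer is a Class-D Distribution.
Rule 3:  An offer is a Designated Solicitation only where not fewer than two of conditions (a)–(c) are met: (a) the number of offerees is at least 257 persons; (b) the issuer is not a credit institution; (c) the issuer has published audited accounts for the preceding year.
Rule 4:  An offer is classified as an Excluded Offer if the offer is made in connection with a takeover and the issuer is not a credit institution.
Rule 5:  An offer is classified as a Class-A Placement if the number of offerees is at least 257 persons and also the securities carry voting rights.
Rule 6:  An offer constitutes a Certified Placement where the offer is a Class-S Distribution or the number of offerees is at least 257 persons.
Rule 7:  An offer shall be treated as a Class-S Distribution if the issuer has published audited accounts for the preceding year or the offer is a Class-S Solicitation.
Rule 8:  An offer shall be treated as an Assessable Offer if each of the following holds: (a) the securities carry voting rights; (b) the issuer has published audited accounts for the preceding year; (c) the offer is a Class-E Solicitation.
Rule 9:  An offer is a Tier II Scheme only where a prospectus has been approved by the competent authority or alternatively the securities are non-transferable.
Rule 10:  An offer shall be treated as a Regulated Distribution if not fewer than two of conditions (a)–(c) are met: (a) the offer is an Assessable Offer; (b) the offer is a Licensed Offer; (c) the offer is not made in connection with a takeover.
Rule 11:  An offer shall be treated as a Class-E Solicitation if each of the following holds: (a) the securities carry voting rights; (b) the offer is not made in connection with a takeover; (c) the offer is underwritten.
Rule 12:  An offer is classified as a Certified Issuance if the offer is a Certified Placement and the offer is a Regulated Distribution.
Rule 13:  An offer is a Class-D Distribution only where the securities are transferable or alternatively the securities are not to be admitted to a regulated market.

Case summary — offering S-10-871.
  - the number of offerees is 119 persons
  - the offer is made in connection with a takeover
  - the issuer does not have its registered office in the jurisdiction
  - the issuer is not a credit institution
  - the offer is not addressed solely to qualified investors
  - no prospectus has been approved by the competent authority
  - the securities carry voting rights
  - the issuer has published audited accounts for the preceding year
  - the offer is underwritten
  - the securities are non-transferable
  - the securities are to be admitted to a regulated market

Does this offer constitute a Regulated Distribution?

No

Under rule 11: the securities carry voting rights? yes; and the offer is not made in connection with a takeover? no; and the offer is underwritten? yes. So the offer is not a Class-E Solicitation.
Under rule 8: the securities carry voting rights? yes; and the issuer has published audited accounts for the preceding year? yes; and Class-E Solicitation (rule 11)? no. So the offer is not an Assessable Offer.
Under rule 3: number of offerees: 119 persons ≥ 257 persons? no; the issuer is not a credit institution? yes; the issuer has published audited accounts for the preceding year? yes — 2 of 3 hold (need ≥2) → satisfied.
Under rule 9: a prospectus has been approved by the competent authority? no; or the securities are non-transferable? yes. So the offer is a Tier II Scheme.
Under rule 13: the securities are transferable? no; or the securities are not to be admitted to a regulated market? no. So the offer is not a Class-D Distribution.
Under rule 2: Designated Solicitation (rule 3)? yes; or not a Tier II Scheme (rule 9)? no; or Class-D Distribution (rule 13)? no. So the offer is a Licensed Offer.
Under rule 10: Assessable Offer (rule 8)? no; Licensed Offer (rule 2)? yes; the offer is not made in connection with a takeover? no — 1 of 3 hold (need ≥2) → not satisfied.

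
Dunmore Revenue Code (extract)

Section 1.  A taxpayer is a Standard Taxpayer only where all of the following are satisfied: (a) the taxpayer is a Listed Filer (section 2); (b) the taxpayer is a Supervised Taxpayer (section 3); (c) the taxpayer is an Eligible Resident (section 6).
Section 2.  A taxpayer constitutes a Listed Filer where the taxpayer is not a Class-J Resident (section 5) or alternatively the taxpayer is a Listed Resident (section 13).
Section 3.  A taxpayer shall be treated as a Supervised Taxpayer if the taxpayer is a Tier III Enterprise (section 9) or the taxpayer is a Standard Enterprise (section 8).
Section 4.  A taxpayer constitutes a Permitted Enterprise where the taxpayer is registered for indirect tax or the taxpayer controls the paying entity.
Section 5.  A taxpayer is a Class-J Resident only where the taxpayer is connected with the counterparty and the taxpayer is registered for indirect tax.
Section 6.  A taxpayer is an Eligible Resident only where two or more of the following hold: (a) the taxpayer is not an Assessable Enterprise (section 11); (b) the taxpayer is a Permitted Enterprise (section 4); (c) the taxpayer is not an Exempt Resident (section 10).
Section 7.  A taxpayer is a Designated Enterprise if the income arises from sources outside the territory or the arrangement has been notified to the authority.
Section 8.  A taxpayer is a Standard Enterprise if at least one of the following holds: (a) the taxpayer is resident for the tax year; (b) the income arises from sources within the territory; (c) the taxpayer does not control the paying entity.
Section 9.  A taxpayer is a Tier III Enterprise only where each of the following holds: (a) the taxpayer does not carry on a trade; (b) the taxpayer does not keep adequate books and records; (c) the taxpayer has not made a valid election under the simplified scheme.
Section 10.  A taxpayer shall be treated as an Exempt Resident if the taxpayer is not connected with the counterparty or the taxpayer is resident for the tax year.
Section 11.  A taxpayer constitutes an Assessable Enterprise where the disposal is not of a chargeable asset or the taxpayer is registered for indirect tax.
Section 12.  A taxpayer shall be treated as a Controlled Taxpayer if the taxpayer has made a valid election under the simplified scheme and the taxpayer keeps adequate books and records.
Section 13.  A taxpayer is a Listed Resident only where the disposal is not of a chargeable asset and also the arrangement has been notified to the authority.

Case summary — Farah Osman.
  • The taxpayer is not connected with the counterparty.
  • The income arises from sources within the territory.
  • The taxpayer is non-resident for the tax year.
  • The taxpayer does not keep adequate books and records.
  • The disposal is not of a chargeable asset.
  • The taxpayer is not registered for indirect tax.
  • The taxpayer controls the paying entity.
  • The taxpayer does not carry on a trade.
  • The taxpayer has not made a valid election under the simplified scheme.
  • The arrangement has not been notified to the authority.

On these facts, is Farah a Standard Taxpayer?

section 5 — Class-J Resident: [the taxpayer is connected with the counterparty? no] AND [the taxpayer is registered for indirect tax? no] → not satisfied.
section 13 — Listed Resident: [the disposal is not of a chargeable asset? yes] AND [the arrangement has been notified to the authority? no] → not satisfied.
section 2 — Listed Filer: [not a Class-J Resident (section 5)? yes] OR [Listed Resident (section 13)? no] → satisfied.
section 9 — Tier III Enterprise: [the taxpayer does not carry on a trade? yes] AND [the taxpayer does not keep adequate books and records? yes] AND [the taxpayer has not made a valid election under the simplified scheme? yes] → satisfied.
section 8 — Standard Enterprise: [the taxpayer is resident for the tax year? no] OR [the income arises from sources within the territory? yes] OR [the taxpayer does not control the paying entity? no] → satisfied.
section 3 — Supervised Taxpayer: [Tier III Enterprise (section 9)? yes] OR [Standard Enterprise (section 8)? yes] → satisfied.
section 11 — Assessable Enterprise: [the disposal is not of a chargeable asset? yes] OR [the taxpayer is registered for indirect tax? no] → satisfied.
section 4 — Permitted Enterprise: [the taxpayer is registered for indirect tax? no] OR [the taxpayer controls the paying entity? yes] → satisfied.
section 10 — Exempt Resident: [the taxpayer is not connected with the counterparty? yes] OR [the taxpayer is resident for the tax year? no] → satisfied.
section 6 — Eligible Resident: not an Assessable Enterprise (section 11)? no; Permitted Enterprise (section 4)? yes; not an Exempt Resident (section 10)? no — 1 of 3 hold (need ≥2) → not satisfied.
section 1 — Standard Taxpayer: [Listed Filer (section 2)? yes] AND [Supervised Taxpayer (section 3)? yes] AND [Eligible Resident (section 6)? no] → not satisfied.

No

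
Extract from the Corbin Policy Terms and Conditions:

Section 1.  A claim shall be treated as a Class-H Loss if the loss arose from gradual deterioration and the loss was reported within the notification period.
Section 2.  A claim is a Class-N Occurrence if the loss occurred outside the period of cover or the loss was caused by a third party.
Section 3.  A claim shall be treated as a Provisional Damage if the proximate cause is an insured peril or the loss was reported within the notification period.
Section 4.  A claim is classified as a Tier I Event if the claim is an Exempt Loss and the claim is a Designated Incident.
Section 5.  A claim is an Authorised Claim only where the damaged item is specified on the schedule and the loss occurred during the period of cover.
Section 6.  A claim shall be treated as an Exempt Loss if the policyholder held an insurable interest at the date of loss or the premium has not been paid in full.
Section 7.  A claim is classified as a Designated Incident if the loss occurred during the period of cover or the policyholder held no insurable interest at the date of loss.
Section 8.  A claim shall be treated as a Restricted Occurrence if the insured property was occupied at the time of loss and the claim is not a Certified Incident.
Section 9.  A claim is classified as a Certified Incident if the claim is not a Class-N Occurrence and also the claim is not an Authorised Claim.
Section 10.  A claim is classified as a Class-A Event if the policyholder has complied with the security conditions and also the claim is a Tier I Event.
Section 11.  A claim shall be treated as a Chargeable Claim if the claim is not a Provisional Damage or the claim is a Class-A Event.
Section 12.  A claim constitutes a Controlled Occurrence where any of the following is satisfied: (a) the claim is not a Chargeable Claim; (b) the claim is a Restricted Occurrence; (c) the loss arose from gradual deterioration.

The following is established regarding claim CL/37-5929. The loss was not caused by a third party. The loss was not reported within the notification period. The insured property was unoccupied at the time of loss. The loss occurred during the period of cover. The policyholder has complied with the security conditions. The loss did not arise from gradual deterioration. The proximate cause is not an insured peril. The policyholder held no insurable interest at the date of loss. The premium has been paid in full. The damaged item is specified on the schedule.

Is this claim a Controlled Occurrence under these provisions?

No

section 3 — Provisional Damage: [the proximate cause is an insured peril? no] OR [the loss was reported within the notification period? no] → not satisfied.
section 6 — Exempt Loss: [the policyholder held an insurable interest at the date of loss? no] OR [the premium has not been paid in full? no] → not satisfied.
section 7 — Designated Incident: [the loss occurred during the period of cover? yes] OR [the policyholder held no insurable interest at the date of loss? yes] → satisfied.
section 4 — Tier I Event: [Exempt Loss (section 6)? no] AND [Designated Incident (section 7)? yes] → not satisfied.
section 10 — Class-A Event: [the policyholder has complied with the security conditions? yes] AND [Tier I Event (section 4)? no] → not satisfied.
section 11 — Chargeable Claim: [not a Provisional Damage (section 3)? yes] OR [Class-A Event (section 10)? no] → satisfied.
section 2 — Class-N Occurrence: [the loss occurred outside the period of cover? no] OR [the loss was caused by a third party? no] → not satisfied.
section 5 — Authorised Claim: [the damaged item is specified on the schedule? yes] AND [the loss occurred during the period of cover? yes] → satisfied.
section 9 — Certified Incident: [not a Class-N Occurrence (section 2)? yes] AND [not an Authorised Claim (section 5)? no] → not satisfied.
section 8 — Restricted Occurrence: [the insured property was occupied at the time of loss? no] AND [not a Certified Incident (section 9)? yes] → not satisfied.
section 12 — Controlled Occurrence: [not a Chargeable Claim (section 11)? no] OR [Restricted Occurrence (section 8)? no] OR [the loss arose from gradual deterioration? no] → not satisfied.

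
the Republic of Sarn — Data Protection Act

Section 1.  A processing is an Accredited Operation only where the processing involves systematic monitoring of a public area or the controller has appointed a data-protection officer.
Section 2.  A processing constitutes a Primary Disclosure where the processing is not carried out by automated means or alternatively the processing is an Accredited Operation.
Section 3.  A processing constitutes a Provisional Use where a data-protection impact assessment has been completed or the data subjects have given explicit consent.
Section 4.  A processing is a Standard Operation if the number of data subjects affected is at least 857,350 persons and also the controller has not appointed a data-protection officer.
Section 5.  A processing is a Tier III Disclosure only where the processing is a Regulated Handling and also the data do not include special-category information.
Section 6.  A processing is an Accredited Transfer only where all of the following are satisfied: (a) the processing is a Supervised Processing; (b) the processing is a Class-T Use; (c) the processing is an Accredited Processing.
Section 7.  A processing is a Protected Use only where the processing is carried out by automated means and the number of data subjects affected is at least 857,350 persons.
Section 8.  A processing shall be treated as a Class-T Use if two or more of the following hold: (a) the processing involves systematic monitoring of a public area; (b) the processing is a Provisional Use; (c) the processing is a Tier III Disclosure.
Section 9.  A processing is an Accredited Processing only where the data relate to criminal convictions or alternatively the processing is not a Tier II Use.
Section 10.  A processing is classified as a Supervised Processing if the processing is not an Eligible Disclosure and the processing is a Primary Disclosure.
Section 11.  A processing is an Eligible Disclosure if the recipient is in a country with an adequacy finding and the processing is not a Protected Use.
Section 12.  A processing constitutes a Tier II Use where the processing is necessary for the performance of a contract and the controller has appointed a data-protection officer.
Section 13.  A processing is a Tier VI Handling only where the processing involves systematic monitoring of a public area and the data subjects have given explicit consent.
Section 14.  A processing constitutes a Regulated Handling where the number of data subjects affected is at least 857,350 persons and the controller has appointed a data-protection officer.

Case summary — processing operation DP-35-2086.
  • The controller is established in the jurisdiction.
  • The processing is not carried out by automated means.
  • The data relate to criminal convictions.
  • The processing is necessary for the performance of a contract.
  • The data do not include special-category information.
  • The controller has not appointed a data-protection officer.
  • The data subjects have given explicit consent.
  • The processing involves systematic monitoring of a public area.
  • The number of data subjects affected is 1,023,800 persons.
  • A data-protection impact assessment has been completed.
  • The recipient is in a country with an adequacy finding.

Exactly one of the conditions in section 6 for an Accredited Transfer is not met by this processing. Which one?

section 7 — Protected Use: [the processing is carried out by automated means? no] AND [number of data subjects affected: 1,023,800 persons ≥ 857,350 persons? yes] → not satisfied.
section 11 — Eligible Disclosure: [the recipient is in a country with an adequacy finding? yes] AND [not a Protected Use (section 7)? yes] → satisfied.
section 1 — Accredited Operation: [the processing involves systematic monitoring of a public area? yes] OR [the controller has appointed a data-protection officer? no] → satisfied.
section 2 — Primary Disclosure: [the processing is not carried out by automated means? yes] OR [Accredited Operation (section 1)? yes] → satisfied.
section 10 — Supervised Processing: [not an Eligible Disclosure (section 11)? no] AND [Primary Disclosure (section 2)? yes] → not satisfied.
section 3 — Provisional Use: [a data-protection impact assessment has been completed? yes] OR [the data subjects have given explicit consent? yes] → satisfied.
section 14 — Regulated Handling: [number of data subjects affected: 1,023,800 persons ≥ 857,350 persons? yes] AND [the controller has appointed a data-protection officer? no] → not satisfied.
section 5 — Tier III Disclosure: [Regulated Handling (section 14)? no] AND [the data do not include special-category information? yes] → not satisfied.
section 8 — Class-T Use: the processing involves systematic monitoring of a public area? yes; Provisional Use (section 3)? yes; Tier III Disclosure (section 5)? no — 2 of 3 hold (need ≥2) → satisfied.
section 12 — Tier II Use: [the processing is necessary for the performance of a contract? yes] AND [the controller has appointed a data-protection officer? no] → not satisfied.
section 9 — Accredited Processing: [the data relate to criminal convictions? yes] OR [not a Tier II Use (section 12)? yes] → satisfied.
section 6 — Accredited Transfer: [Supervised Processing (section 10)? no] AND [Class-T Use (section 8)? yes] AND [Accredited Processing (section 9)? yes] → not satisfied.

Supervised Processing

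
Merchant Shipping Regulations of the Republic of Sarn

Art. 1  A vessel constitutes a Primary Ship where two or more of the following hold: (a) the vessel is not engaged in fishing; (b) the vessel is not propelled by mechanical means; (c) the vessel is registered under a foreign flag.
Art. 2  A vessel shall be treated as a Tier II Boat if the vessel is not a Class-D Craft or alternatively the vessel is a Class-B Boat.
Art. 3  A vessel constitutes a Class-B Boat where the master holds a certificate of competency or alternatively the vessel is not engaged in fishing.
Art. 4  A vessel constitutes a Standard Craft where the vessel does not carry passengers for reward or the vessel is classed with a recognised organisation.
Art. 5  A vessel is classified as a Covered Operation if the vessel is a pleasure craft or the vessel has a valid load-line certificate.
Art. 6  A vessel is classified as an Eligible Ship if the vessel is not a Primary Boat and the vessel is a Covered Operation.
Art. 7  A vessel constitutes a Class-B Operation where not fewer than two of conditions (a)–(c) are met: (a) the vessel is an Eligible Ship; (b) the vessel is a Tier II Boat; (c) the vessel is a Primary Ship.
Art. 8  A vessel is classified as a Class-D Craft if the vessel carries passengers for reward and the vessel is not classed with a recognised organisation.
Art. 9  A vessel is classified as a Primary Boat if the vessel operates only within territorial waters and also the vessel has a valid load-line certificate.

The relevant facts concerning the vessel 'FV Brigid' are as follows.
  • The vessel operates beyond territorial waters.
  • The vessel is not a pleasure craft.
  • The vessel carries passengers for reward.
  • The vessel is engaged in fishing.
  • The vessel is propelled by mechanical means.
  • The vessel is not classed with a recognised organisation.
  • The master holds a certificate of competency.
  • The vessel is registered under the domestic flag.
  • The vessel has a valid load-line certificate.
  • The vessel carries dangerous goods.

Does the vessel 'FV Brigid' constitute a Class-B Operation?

article 9 — Primary Boat: [the vessel operates only within territorial waters? no] AND [the vessel has a valid load-line certificate? yes] → not satisfied.
article 5 — Covered Operation: [the vessel is a pleasure craft? no] OR [the vessel has a valid load-line certificate? yes] → satisfied.
article 6 — Eligible Ship: [not a Primary Boat (article 9)? yes] AND [Covered Operation (article 5)? yes] → satisfied.
article 8 — Class-D Craft: [the vessel carries passengers for reward? yes] AND [the vessel is not classed with a recognised organisation? yes] → satisfied.
article 3 — Class-B Boat: [the master holds a certificate of competency? yes] OR [the vessel is not engaged in fishing? no] → satisfied.
article 2 — Tier II Boat: [not a Class-D Craft (article 8)? no] OR [Class-B Boat (article 3)? yes] → satisfied.
article 1 — Primary Ship: the vessel is not engaged in fishing? no; the vessel is not propelled by mechanical means? no; the vessel is registered under a foreign flag? no — 0 of 3 hold (need ≥2) → not satisfied.
article 7 — Class-B Operation: Eligible Ship (article 6)? yes; Tier II Boat (article 2)? yes; Primary Ship (article 1)? no — 2 of 3 hold (need ≥2) → satisfied.

Yes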